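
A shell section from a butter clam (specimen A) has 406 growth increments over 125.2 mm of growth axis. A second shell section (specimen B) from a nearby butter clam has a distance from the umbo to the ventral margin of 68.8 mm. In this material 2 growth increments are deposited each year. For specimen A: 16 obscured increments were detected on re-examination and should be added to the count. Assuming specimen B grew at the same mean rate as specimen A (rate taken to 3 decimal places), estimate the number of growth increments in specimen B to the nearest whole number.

232 growth increments

Specimen A: adjusted count: 406 + 16 = 422 growth increments.
Specimen A: 422 growth increments at 2 per year is 422 / 2 = 211 years.
A: Extension rate ≈ 125.2 / 211 = 0.593 mm/year.
For B, 68.8 / 0.593 = 116.02 years; at 2 growth increments per year that is 116.02 × 2 ≈ 232 growth increments.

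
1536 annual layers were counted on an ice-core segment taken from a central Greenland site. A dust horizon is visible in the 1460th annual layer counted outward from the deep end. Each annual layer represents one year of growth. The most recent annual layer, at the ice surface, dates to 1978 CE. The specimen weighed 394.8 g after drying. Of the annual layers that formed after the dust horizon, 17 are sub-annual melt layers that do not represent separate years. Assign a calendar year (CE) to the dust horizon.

Between annual layer 1460 and the ice surface there are 1536 − 1460 = 76 annual layers.
76 − 17 false = 59 true annual layers after the dust horizon.
Counting back 59 years from 1978 CE places the dust horizon in 1978 − 59 = 1919 CE.

1919 CE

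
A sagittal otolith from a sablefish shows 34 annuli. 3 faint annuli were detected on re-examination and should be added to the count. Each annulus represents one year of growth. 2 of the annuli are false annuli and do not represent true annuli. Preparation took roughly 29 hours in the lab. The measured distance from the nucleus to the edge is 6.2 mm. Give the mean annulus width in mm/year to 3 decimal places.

Correcting the raw count gives 34 − 2 + 3 = 35 true annuli.
Mean rate = 6.2 mm / 35 years ≈ 0.177 mm/year.

0.177 mm/year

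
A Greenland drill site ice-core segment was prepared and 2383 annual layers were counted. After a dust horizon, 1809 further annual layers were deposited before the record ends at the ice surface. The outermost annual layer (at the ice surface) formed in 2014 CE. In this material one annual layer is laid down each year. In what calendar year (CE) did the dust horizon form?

205 CE

There are 1809 annual layers younger than the dust horizon.
Counting back 1809 years from 2014 CE places the dust horizon in 2014 − 1809 = 205 CE.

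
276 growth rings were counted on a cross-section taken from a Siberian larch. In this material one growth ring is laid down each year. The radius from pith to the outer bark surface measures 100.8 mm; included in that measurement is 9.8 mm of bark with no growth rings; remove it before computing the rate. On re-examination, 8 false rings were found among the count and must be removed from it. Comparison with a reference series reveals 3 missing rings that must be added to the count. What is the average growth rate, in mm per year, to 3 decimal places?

After corrections the count is 276 − 8 + 3 = 271 growth rings.
Removing the 9.8 mm offcut leaves 100.8 − 9.8 = 91.0 mm.
91.0 mm over 271 years gives 91.0 / 271 ≈ 0.336 mm per year.

0.336 mm per year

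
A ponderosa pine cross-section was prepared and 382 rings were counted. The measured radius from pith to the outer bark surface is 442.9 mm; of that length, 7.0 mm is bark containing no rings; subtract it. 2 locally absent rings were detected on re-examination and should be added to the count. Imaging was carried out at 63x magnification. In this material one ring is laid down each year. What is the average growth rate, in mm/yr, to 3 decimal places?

True ring count = 382 + 2 = 384.
Removing the 7.0 mm offcut leaves 442.9 − 7.0 = 435.9 mm.
Mean rate = 435.9 mm / 384 years ≈ 1.135 mm/yr.

1.135 mm/yr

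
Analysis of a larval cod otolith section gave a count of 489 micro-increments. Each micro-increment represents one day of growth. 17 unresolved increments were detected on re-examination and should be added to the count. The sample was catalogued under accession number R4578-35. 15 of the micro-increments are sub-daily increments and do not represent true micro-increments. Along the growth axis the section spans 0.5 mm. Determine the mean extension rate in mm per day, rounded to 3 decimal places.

Correcting the raw count gives 489 − 15 + 17 = 491 true micro-increments.
Extension rate ≈ 0.5 / 491 = 0.001 mm per day.

0.001 mm per day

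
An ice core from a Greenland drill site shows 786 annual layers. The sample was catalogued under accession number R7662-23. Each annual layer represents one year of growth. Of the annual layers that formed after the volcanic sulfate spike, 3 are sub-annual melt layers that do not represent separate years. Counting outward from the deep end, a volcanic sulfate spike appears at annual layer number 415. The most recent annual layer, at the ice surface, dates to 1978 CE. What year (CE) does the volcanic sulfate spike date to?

Between annual layer 415 and the ice surface there are 786 − 415 = 371 annual layers.
Removing the 3 false annual layers leaves 371 − 3 = 368 true annual layers beyond the volcanic sulfate spike.
1978 − 368 = 1610 CE.

1610 CE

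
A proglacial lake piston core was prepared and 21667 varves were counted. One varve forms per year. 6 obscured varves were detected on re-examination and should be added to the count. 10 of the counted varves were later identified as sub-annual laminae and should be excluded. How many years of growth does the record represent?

21663 years

Correcting the raw count gives 21667 − 10 + 6 = 21663 true varves.
At one varve per year, that is 21663 years.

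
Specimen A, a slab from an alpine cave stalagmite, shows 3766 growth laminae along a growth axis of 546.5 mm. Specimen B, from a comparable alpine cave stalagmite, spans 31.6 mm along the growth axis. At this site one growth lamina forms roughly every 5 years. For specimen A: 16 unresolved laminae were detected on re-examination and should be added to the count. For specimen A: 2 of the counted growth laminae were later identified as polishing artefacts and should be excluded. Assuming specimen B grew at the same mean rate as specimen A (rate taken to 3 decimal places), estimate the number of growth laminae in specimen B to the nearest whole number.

Specimen A: true growth lamina count = 3766 − 2 + 16 = 3780.
Specimen A: multiplying by 5 years per growth lamina: 3780 × 5 = 18900 years.
A: 546.5 mm over 18900 years gives 546.5 / 18900 ≈ 0.029 mm per year.
For B, 31.6 / 0.029 = 1089.66 years; at 5 years per growth lamina that is 1089.66 / 5 ≈ 218 growth laminae.

218 growth laminae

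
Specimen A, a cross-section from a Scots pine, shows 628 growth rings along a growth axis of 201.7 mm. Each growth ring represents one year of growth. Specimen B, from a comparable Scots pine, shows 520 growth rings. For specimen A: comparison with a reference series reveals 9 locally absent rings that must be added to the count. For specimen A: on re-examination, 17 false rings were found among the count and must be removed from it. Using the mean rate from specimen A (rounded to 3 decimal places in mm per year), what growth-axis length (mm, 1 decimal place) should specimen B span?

169.0 mm

Specimen A: adjusted count: 628 − 17 + 9 = 620 growth rings.
A: Extension rate ≈ 201.7 / 620 = 0.325 mm/year.
Length of B = 0.325 × 520 = 169.0 mm.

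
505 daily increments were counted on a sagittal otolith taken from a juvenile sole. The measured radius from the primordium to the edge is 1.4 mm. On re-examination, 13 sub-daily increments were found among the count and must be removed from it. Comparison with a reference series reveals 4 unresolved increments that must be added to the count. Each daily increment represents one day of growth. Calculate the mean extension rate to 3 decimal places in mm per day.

0.003 mm per day

After corrections the count is 505 − 13 + 4 = 496 daily increments.
1.4 mm over 496 days gives 1.4 / 496 ≈ 0.003 mm per day.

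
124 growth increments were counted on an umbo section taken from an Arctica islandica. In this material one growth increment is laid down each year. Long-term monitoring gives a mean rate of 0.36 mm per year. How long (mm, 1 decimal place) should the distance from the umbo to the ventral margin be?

44.6 mm

124 years of growth are recorded.
Length ≈ 0.36 × 124 = 44.6 mm.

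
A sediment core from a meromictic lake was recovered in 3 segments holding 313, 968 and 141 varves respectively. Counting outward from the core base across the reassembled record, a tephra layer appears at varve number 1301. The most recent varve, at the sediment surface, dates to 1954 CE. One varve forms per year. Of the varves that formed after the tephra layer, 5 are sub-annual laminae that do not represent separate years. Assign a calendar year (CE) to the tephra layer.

Total varves = 313 + 968 + 141 = 1422.
Between varve 1301 and the sediment surface there are 1422 − 1301 = 121 varves.
Removing the 5 false varves leaves 121 − 5 = 116 true varves beyond the tephra layer.
Counting back 116 years from 1954 CE places the tephra layer in 1954 − 116 = 1838 CE.

1838 CE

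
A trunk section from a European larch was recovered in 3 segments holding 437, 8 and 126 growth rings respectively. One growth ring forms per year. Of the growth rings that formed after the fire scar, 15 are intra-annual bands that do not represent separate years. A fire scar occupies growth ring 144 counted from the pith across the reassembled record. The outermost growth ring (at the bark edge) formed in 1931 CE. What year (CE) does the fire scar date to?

Total growth rings = 437 + 8 + 126 = 571.
The fire scar sits at growth ring 144 from the pith, so 571 − 144 = 427 growth rings formed after it.
427 − 15 false = 412 true growth rings after the fire scar.
1931 − 412 = 1519 CE.

1519 CE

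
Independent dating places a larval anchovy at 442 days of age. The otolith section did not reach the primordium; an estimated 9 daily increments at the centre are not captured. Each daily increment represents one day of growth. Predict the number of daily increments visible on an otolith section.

Expected daily increments over 442 days: 442.
Less the 9 uncaptured daily increments: 442 − 9 = 433.

433 daily increments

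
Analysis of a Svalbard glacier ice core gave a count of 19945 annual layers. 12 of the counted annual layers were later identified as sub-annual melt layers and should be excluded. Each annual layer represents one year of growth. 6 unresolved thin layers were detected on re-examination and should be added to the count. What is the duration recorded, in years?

19939 yr

After corrections the count is 19945 − 12 + 6 = 19939 annual layers.
One annual layer per year makes the duration 19939 years.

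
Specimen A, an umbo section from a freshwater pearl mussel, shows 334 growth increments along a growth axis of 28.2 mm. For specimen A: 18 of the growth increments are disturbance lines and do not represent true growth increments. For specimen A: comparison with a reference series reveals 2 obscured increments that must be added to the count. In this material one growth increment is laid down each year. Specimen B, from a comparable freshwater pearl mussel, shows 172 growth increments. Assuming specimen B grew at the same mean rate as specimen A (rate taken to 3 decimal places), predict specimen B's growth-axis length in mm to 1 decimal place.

15.3 mm

Specimen A: correcting the raw count gives 334 − 18 + 2 = 318 true growth increments.
A: Mean rate = 28.2 mm / 318 years ≈ 0.089 mm/year.
Length of B = 0.089 × 172 = 15.3 mm.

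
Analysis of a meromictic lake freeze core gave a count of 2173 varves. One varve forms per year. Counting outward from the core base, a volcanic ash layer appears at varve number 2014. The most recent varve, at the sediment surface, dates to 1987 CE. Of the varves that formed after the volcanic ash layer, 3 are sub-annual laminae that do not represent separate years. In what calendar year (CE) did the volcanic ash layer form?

1831 CE

The volcanic ash layer sits at varve 2014 from the core base, so 2173 − 2014 = 159 varves formed after it.
Removing the 3 false varves leaves 159 − 3 = 156 true varves beyond the volcanic ash layer.
Counting back 156 years from 1987 CE places the volcanic ash layer in 1987 − 156 = 1831 CE.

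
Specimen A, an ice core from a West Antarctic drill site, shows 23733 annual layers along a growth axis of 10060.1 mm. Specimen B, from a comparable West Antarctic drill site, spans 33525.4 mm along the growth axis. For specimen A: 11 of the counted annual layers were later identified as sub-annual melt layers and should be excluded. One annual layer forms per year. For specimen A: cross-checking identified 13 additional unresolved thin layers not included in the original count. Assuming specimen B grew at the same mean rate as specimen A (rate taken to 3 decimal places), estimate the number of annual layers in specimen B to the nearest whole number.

79069 annual layers

Specimen A: true annual layer count = 23733 − 11 + 13 = 23735.
A: 10060.1 mm over 23735 years gives 10060.1 / 23735 ≈ 0.424 mm/yr.
Specimen B: 33525.4 mm / 0.424 mm per year = 79069.34 years ≈ 79069 annual layers.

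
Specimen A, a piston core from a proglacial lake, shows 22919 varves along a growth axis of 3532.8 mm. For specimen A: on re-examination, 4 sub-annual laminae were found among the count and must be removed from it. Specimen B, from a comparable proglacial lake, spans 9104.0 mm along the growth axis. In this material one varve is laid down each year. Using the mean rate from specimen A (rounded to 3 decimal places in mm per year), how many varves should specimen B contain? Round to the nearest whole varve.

Specimen A: adjusted count: 22919 − 4 = 22915 varves.
A: 3532.8 mm over 22915 years gives 3532.8 / 22915 ≈ 0.154 mm per year.
For B, 9104.0 / 0.154 = 59116.88 years ≈ 59117 varves.

59117 varves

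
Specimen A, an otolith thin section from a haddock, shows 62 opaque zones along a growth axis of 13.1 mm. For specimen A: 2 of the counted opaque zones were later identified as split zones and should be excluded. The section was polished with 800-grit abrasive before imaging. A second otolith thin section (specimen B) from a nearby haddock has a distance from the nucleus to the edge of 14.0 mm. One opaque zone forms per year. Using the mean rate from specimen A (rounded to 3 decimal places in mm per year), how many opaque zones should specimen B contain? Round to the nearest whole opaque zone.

Specimen A: correcting the raw count gives 62 − 2 = 60 true opaque zones.
A: Mean rate = 13.1 mm / 60 years ≈ 0.218 mm/year.
Specimen B: 14.0 mm / 0.218 mm per year = 64.22 years ≈ 64 opaque zones.

64 opaque zones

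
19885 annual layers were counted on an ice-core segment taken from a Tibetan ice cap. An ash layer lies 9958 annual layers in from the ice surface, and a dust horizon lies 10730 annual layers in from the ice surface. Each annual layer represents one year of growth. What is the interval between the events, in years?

Separation: 10730 − 9958 = 772 annual layers.
At one annual layer per year, 772 years elapsed between them.

772 yr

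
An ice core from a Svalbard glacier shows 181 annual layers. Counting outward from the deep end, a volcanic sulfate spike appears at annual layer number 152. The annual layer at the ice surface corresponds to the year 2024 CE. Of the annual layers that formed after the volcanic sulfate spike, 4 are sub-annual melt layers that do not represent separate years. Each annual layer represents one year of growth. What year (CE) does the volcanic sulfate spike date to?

1999 CE

The volcanic sulfate spike sits at annual layer 152 from the deep end, so 181 − 152 = 29 annual layers formed after it.
29 − 4 false = 25 true annual layers after the volcanic sulfate spike.
The annual layer at the ice surface is 2024 CE, so the volcanic sulfate spike dates to 2024 − 25 = 1999 CE.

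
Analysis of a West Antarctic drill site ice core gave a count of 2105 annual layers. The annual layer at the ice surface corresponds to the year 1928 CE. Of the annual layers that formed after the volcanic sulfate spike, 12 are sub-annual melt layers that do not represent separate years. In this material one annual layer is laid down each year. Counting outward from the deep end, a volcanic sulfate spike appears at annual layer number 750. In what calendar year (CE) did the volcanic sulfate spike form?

Between annual layer 750 and the ice surface there are 2105 − 750 = 1355 annual layers.
Excluding 12 false annual layers: 1355 − 12 = 1343.
1928 − 1343 = 585 CE.

585 CE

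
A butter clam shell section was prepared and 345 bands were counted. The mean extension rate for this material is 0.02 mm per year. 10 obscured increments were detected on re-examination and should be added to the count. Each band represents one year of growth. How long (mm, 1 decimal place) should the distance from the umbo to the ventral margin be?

Correcting the raw count gives 345 + 10 = 355 true bands.
Predicted length = 0.02 mm/year × 355 years = 7.1 mm.

7.1 mm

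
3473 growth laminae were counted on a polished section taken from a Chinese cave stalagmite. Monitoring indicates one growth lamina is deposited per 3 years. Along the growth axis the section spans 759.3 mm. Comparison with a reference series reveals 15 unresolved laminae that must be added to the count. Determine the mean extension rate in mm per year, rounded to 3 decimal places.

0.073 mm per year

True growth lamina count = 3473 + 15 = 3488.
At 3 years per growth lamina, 3488 × 3 = 10464 years.
759.3 mm over 10464 years gives 759.3 / 10464 ≈ 0.073 mm per year.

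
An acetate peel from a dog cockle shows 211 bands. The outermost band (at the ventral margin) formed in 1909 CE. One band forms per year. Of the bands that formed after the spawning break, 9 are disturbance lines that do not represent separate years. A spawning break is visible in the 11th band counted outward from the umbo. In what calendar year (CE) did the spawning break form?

1718 CE

211 − 11 = 200 bands lie beyond the spawning break toward the ventral margin.
Excluding 9 false bands: 200 − 9 = 191.
The band at the ventral margin is 1909 CE, so the spawning break dates to 1909 − 191 = 1718 CE.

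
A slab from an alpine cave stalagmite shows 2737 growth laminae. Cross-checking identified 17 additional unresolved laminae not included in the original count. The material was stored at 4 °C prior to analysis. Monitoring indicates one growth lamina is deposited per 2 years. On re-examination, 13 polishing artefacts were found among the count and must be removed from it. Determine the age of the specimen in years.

5482 years

Correcting the raw count gives 2737 − 13 + 17 = 2741 true growth laminae.
At 2 years per growth lamina, 2741 × 2 = 5482 years.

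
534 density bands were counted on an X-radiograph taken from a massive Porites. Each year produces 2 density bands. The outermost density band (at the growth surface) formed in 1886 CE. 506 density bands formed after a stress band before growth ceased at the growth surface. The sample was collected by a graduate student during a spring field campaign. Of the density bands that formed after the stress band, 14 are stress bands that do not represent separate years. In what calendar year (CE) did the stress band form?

1640 CE

506 density bands post-date the stress band.
Excluding 14 false density bands: 506 − 14 = 492.
With 2 density bands per year, 492 / 2 = 246 years.
1886 − 246 = 1640 CE.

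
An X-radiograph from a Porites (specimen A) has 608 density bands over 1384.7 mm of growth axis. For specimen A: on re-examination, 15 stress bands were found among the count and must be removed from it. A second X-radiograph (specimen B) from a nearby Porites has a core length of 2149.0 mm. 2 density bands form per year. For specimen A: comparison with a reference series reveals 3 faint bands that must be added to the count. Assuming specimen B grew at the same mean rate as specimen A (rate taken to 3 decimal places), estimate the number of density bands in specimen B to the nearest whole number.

925 density bands

Specimen A: after corrections the count is 608 − 15 + 3 = 596 density bands.
Specimen A: with 2 density bands per year, 596 / 2 = 298 years.
A: Mean rate = 1384.7 mm / 298 years ≈ 4.647 mm/year.
For B, 2149.0 / 4.647 = 462.45 years; at 2 density bands per year that is 462.45 × 2 ≈ 925 density bands.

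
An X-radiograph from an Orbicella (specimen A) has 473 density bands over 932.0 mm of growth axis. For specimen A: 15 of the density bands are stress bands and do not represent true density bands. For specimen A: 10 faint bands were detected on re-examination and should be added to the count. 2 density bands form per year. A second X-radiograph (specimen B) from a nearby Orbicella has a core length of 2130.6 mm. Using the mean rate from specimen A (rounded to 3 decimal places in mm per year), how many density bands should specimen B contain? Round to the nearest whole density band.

Specimen A: true density band count = 473 − 15 + 10 = 468.
Specimen A: dividing by 2 density bands per year: 468 / 2 = 234 years.
A: Mean rate = 932.0 mm / 234 years ≈ 3.983 mm per year.
For B, 2130.6 / 3.983 = 534.92 years; at 2 density bands per year that is 534.92 × 2 ≈ 1070 density bands.

1070 density bands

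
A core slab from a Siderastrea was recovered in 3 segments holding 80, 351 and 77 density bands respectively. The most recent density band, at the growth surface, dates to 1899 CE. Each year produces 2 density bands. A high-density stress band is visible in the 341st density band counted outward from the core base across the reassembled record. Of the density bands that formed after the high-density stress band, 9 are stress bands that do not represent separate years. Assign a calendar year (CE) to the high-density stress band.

Total density bands = 80 + 351 + 77 = 508.
The high-density stress band sits at density band 341 from the core base, so 508 − 341 = 167 density bands formed after it.
167 − 9 false = 158 true density bands after the high-density stress band.
With 2 density bands per year, 158 / 2 = 79 years.
Counting back 79 years from 1899 CE places the high-density stress band in 1899 − 79 = 1820 CE.

1820 CE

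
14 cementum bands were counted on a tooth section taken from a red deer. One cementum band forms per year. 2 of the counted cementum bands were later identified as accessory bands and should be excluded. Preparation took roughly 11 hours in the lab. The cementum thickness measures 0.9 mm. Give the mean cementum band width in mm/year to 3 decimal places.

Correcting the raw count gives 14 − 2 = 12 true cementum bands.
Mean rate = 0.9 mm / 12 years ≈ 0.075 mm/year.

0.075 mm/year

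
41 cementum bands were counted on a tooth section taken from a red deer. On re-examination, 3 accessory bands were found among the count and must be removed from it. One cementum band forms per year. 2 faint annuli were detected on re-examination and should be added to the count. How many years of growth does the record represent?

40 yr

Adjusted count: 41 − 3 + 2 = 40 cementum bands.
At one cementum band per year, that is 40 years.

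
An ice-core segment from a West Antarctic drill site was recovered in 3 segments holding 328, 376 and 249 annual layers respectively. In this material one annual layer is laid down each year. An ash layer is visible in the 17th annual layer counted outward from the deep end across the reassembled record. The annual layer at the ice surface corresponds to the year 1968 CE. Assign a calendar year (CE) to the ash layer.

1032 CE

Total annual layers = 328 + 376 + 249 = 953.
Between annual layer 17 and the ice surface there are 953 − 17 = 936 annual layers.
Counting back 936 years from 1968 CE places the ash layer in 1968 − 936 = 1032 CE.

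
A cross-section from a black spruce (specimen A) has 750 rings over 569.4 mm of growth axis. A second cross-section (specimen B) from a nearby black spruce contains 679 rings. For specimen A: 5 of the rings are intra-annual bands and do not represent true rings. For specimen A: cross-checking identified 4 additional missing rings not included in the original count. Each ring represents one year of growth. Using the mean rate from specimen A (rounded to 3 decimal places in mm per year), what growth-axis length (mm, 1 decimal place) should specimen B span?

516.0 mm

Specimen A: true ring count = 750 − 5 + 4 = 749.
A: Extension rate ≈ 569.4 / 749 = 0.760 mm/year.
Length of B = 0.760 × 679 = 516.0 mm.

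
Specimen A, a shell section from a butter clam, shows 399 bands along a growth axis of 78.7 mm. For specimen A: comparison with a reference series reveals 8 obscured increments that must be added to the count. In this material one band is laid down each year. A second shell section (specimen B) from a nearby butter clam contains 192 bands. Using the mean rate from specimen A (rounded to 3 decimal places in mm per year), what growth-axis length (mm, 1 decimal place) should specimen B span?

37.1 mm

Specimen A: after corrections the count is 399 + 8 = 407 bands.
A: 78.7 mm over 407 years gives 78.7 / 407 ≈ 0.193 mm/year.
Length of B = 0.193 × 192 = 37.1 mm.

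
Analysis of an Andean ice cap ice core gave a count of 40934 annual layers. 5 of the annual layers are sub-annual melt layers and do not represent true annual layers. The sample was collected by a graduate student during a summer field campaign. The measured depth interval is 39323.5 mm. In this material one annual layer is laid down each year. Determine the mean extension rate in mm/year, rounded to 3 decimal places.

Correcting the raw count gives 40934 − 5 = 40929 true annual layers.
39323.5 mm over 40929 years gives 39323.5 / 40929 ≈ 0.961 mm/year.

0.961 mm/year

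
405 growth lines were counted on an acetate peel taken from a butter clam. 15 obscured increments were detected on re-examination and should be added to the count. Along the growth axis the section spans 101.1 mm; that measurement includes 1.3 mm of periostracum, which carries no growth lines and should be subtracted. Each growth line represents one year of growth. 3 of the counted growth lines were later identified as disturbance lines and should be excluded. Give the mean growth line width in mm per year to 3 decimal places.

Adjusted count: 405 − 3 + 15 = 417 growth lines.
The growth record spans 101.1 − 1.3 = 99.8 mm.
99.8 mm over 417 years gives 99.8 / 417 ≈ 0.239 mm per year.

0.239 mm per year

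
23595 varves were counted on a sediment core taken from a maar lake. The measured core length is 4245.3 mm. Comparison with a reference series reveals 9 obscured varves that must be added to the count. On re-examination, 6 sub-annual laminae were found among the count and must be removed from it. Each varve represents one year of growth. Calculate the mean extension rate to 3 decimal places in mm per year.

0.180 mm per year

Correcting the raw count gives 23595 − 6 + 9 = 23598 true varves.
Extension rate ≈ 4245.3 / 23598 = 0.180 mm per year.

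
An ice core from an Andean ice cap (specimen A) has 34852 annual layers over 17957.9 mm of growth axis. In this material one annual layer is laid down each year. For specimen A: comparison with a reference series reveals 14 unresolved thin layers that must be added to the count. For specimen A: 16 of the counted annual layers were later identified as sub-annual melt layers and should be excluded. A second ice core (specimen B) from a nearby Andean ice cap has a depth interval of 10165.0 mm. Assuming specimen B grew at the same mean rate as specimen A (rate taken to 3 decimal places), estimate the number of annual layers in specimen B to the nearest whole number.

Specimen A: true annual layer count = 34852 − 16 + 14 = 34850.
A: 17957.9 mm over 34850 years gives 17957.9 / 34850 ≈ 0.515 mm/year.
Specimen B: 10165.0 mm / 0.515 mm per year = 19737.86 years ≈ 19738 annual layers.

19738 annual layers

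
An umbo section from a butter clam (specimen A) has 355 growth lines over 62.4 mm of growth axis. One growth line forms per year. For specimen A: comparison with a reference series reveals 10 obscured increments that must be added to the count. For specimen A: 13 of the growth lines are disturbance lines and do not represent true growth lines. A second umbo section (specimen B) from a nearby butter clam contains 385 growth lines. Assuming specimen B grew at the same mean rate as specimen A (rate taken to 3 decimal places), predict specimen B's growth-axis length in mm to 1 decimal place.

68.1 mm

Specimen A: adjusted count: 355 − 13 + 10 = 352 growth lines.
A: Mean rate = 62.4 mm / 352 years ≈ 0.177 mm per year.
B's length ≈ 0.177 × 385 = 68.1 mm.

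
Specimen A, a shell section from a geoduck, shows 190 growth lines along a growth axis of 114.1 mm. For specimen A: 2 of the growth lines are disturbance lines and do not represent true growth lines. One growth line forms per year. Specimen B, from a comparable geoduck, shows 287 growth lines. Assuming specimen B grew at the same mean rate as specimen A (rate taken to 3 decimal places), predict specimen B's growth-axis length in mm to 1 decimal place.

Specimen A: correcting the raw count gives 190 − 2 = 188 true growth lines.
A: Extension rate ≈ 114.1 / 188 = 0.607 mm per year.
Length of B = 0.607 × 287 = 174.2 mm.

174.2 mm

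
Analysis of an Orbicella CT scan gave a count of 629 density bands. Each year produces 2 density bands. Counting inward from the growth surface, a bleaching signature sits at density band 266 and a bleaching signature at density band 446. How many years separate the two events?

The two markers are separated by 446 − 266 = 180 density bands.
With 2 density bands per year, 180 / 2 = 90 years.

90 yr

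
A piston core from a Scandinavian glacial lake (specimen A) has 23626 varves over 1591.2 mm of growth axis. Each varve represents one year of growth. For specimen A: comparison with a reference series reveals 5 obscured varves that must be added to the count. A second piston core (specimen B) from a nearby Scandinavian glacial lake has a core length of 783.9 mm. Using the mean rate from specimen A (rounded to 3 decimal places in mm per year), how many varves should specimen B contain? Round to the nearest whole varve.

Specimen A: correcting the raw count gives 23626 + 5 = 23631 true varves.
A: Mean rate = 1591.2 mm / 23631 years ≈ 0.067 mm/year.
B spans 783.9 / 0.067 = 11700.00 years ≈ 11700 varves.

11700 varves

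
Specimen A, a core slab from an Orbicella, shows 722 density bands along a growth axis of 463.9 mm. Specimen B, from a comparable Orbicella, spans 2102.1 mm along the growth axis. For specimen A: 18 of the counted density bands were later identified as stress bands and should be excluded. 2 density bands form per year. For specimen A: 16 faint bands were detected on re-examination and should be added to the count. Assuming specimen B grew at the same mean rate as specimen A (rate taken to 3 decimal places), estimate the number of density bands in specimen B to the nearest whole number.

Specimen A: correcting the raw count gives 722 − 18 + 16 = 720 true density bands.
Specimen A: with 2 density bands per year, 720 / 2 = 360 years.
A: Extension rate ≈ 463.9 / 360 = 1.289 mm/yr.
B spans 2102.1 / 1.289 = 1630.80 years; at 2 density bands per year that is 1630.80 × 2 ≈ 3262 density bands.

3262 density bands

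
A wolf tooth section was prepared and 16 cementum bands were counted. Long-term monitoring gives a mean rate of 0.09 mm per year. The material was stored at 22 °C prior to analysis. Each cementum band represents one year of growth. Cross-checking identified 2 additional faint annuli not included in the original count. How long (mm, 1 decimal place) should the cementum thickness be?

Correcting the raw count gives 16 + 2 = 18 true cementum bands.
Predicted length = 0.09 mm/year × 18 years = 1.6 mm.

1.6 mm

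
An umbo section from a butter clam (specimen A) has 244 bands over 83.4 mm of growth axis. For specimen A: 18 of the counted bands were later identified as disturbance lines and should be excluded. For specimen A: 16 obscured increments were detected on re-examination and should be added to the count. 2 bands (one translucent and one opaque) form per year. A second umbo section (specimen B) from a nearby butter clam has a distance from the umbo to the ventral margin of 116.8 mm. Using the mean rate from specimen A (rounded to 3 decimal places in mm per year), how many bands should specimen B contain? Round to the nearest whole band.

339 bands

Specimen A: adjusted count: 244 − 18 + 16 = 242 bands.
Specimen A: dividing by 2 bands per year: 242 / 2 = 121 years.
A: Extension rate ≈ 83.4 / 121 = 0.689 mm per year.
For B, 116.8 / 0.689 = 169.52 years; at 2 bands per year that is 169.52 × 2 ≈ 339 bands.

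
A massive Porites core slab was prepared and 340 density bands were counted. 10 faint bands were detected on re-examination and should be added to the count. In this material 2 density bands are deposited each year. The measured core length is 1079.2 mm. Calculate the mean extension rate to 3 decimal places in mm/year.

True density band count = 340 + 10 = 350.
Dividing by 2 density bands per year: 350 / 2 = 175 years.
Extension rate ≈ 1079.2 / 175 = 6.167 mm/year.

6.167 mm/year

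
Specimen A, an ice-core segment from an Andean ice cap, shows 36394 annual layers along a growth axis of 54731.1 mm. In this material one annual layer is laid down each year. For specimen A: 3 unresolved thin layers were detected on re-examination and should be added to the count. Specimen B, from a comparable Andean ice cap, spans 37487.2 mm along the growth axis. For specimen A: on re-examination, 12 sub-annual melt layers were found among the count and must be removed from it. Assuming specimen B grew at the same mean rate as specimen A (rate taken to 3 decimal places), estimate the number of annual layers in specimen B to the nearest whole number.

24925 annual layers

Specimen A: true annual layer count = 36394 − 12 + 3 = 36385.
A: Extension rate ≈ 54731.1 / 36385 = 1.504 mm/year.
B spans 37487.2 / 1.504 = 24925.00 years ≈ 24925 annual layers.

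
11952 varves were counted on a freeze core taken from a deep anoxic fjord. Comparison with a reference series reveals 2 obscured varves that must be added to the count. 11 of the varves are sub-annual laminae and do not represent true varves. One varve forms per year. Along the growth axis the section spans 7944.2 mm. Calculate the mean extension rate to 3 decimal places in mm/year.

0.665 mm/year

Correcting the raw count gives 11952 − 11 + 2 = 11943 true varves.
7944.2 mm over 11943 years gives 7944.2 / 11943 ≈ 0.665 mm/year.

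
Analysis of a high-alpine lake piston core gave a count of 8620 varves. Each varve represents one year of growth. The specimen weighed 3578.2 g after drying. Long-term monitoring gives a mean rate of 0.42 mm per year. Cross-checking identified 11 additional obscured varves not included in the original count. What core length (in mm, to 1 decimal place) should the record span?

3625.0 mm

True varve count = 8620 + 11 = 8631.
8631 years at 0.42 mm/year gives 0.42 × 8631 = 3625.0 mm.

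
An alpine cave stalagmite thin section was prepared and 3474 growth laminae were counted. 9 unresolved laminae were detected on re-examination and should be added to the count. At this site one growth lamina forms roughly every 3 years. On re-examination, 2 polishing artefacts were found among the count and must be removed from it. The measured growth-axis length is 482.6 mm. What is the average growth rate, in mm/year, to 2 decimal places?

After corrections the count is 3474 − 2 + 9 = 3481 growth laminae.
3481 growth laminae at 3 years each span 3481 × 3 = 10443 years.
482.6 mm over 10443 years gives 482.6 / 10443 ≈ 0.05 mm/year.

0.05 mm/year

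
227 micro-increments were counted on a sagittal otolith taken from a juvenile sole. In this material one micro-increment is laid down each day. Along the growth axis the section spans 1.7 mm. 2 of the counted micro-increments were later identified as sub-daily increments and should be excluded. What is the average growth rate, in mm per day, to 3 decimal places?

Correcting the raw count gives 227 − 2 = 225 true micro-increments.
Mean rate = 1.7 mm / 225 days ≈ 0.008 mm per day.

0.008 mm per day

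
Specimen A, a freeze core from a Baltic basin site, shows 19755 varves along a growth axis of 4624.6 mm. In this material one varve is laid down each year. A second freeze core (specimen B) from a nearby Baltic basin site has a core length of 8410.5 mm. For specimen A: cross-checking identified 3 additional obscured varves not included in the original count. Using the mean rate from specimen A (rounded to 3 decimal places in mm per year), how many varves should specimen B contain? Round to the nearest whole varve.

35942 varves

Specimen A: correcting the raw count gives 19755 + 3 = 19758 true varves.
A: Mean rate = 4624.6 mm / 19758 years ≈ 0.234 mm/yr.
Specimen B: 8410.5 mm / 0.234 mm per year = 35942.31 years ≈ 35942 varves.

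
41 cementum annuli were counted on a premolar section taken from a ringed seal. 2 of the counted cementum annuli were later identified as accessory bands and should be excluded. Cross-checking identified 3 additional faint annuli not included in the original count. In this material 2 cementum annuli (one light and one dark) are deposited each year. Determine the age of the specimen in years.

21 years

Adjusted count: 41 − 2 + 3 = 42 cementum annuli.
Dividing by 2 cementum annuli per year: 42 / 2 = 21 years.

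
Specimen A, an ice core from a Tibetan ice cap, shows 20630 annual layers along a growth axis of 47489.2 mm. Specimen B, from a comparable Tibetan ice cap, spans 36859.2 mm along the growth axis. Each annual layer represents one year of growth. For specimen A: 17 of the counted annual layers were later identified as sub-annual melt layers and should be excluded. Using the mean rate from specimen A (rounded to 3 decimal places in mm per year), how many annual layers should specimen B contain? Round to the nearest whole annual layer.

Specimen A: true annual layer count = 20630 − 17 = 20613.
A: Extension rate ≈ 47489.2 / 20613 = 2.304 mm per year.
B spans 36859.2 / 2.304 = 15997.92 years ≈ 15998 annual layers.

15998 annual layers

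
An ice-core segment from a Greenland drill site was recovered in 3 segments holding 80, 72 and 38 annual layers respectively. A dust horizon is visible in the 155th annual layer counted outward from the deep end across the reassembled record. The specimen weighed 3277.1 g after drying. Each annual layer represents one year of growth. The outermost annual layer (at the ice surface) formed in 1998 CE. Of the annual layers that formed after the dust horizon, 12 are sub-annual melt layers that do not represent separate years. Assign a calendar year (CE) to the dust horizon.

Total annual layers = 80 + 72 + 38 = 190.
190 − 155 = 35 annual layers lie beyond the dust horizon toward the ice surface.
Excluding 12 false annual layers: 35 − 12 = 23.
1998 − 23 = 1975 CE.

1975 CE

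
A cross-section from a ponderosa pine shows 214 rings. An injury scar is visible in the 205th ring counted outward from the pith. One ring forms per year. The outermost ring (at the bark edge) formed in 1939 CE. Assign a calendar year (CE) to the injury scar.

Between ring 205 and the bark edge there are 214 − 205 = 9 rings.
The ring at the bark edge is 1939 CE, so the injury scar dates to 1939 − 9 = 1930 CE.

1930 CE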